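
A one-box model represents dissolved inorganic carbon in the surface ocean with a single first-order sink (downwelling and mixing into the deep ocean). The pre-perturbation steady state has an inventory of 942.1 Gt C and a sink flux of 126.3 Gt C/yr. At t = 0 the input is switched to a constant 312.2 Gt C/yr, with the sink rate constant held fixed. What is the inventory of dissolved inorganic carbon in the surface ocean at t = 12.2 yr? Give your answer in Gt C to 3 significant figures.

2060 Gt C

Residence time τ = M₀/F₀ = 7.459 yr. The eventual steady state is M_∞ = M₀·(F₁/F₀) = 942.1 × 312.2/126.3 = 2328.8 Gt C.
The anomaly ΔM(t) = M(t) − M_∞ decays as ΔM₀·e^(−t/τ) with ΔM₀ = 942.1 − 2328.8 = −1387 Gt C.
At t = 12.2 yr, e^(−t/τ) = e^(−1.636) = 0.1948, so ΔM = −270.2 Gt C and M = 2328.8 − 270.2 = 2058.6 Gt C.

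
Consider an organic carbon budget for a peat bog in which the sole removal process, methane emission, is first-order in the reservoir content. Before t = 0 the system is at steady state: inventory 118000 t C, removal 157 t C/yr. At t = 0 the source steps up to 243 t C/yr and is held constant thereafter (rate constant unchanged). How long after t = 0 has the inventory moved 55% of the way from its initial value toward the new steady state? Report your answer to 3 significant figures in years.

600 yr

τ = M₀/F₀ = 118000/157 = 751.6 yr.
The remaining gap fraction is e^(−t/τ); 55% covered ⇒ e^(−t/τ) = 0.450.
t = −τ ln(0.450) = 751.6 × 0.7985 = 600.2 yr.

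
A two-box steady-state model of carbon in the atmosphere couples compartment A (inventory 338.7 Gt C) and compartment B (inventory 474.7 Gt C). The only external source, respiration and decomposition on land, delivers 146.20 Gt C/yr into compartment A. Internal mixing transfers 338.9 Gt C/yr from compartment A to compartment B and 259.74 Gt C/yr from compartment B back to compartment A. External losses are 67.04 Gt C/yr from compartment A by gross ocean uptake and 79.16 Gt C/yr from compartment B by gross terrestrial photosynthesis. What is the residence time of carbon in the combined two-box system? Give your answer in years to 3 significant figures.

For the system as a whole, the A↔B exchange is internal and contributes nothing to the throughput; only the external sinks remove mass.
M_total = 338.7 + 474.7 = 813.40 Gt C.
ΣF_external_out = 67.04 + 79.16 = 146.20 Gt C/yr.
τ = M_total / ΣF_ext = 813.40 / 146.20 = 5.564 yr.

5.56 yr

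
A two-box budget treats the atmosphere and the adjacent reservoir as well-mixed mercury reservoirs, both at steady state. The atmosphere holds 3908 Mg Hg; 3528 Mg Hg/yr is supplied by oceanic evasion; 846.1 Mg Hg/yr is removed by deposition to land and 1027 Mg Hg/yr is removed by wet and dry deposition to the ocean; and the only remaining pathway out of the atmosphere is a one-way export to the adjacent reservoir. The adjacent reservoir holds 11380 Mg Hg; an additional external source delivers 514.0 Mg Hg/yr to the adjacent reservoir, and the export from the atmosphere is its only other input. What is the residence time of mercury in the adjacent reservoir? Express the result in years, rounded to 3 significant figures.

5.25 yr

Balance the atmosphere: ΣF_in = 3528.0 Mg Hg/yr.
Export to the adjacent reservoir = ΣF_in − (846.1 + 1027) = 1654.9 Mg Hg/yr.
Total input to the adjacent reservoir = 1654.9 + 514.0 = 2168.9 Mg Hg/yr; at steady state this equals its total output.
τ = M / F = 11380 / 2168.9 = 5.247 yr.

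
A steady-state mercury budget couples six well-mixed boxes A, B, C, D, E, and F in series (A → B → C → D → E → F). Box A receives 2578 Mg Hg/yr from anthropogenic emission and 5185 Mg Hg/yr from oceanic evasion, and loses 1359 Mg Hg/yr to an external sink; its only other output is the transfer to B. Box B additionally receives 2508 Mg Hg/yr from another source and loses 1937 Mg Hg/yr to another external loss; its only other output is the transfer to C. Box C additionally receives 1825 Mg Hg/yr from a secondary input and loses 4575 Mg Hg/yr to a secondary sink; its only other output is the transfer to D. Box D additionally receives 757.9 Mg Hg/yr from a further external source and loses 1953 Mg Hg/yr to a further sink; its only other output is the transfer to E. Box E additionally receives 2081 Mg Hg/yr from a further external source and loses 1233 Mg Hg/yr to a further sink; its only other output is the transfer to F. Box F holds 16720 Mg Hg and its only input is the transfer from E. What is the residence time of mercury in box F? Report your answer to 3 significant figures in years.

Box A: F(A→B) = (2578 + 5185) − 1359 = 6404.0 Mg Hg/yr.
Box B: F(B→C) = (6404.0 + 2508) − 1937 = 6975.0 Mg Hg/yr.
Box C: F(C→D) = (6975.0 + 1825) − 4575 = 4225.0 Mg Hg/yr.
Box D: F(D→E) = (4225.0 + 757.9) − 1953 = 3029.9 Mg Hg/yr.
Box E: F(E→F) = (3029.9 + 2081) − 1233 = 3877.9 Mg Hg/yr.
Box F throughput = its input = 3877.9 Mg Hg/yr; τ = 16720 / 3877.9 = 4.312 yr.

4.31 yr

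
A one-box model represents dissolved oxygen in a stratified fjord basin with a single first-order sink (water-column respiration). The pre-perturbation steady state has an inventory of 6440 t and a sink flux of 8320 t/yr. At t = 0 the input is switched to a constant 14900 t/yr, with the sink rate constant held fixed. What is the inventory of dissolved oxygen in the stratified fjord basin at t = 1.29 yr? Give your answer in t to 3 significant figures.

Residence time τ = M₀/F₀ = 0.7740 yr. The eventual steady state is M_∞ = M₀·(F₁/F₀) = 6440 × 14900/8320 = 11533 t.
The anomaly ΔM(t) = M(t) − M_∞ decays as ΔM₀·e^(−t/τ) with ΔM₀ = 6440 − 11533 = −5093 t.
At t = 1.29 yr, e^(−t/τ) = e^(−1.667) = 0.1889, so ΔM = −962.1 t and M = 11533 − 962.1 = 10571 t.

10600 t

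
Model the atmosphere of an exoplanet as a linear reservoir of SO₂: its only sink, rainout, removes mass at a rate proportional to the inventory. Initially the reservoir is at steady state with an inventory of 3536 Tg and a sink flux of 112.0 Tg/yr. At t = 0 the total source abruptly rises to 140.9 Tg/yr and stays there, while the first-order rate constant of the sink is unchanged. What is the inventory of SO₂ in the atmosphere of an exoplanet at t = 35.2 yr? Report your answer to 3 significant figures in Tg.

Residence time τ = M₀/F₀ = 31.57 yr. The eventual steady state is M_∞ = M₀·(F₁/F₀) = 3536 × 140.9/112.0 = 4448.4 Tg.
The anomaly ΔM(t) = M(t) − M_∞ decays as ΔM₀·e^(−t/τ) with ΔM₀ = 3536 − 4448.4 = −912.4 Tg.
At t = 35.2 yr, e^(−t/τ) = e^(−1.115) = 0.3279, so ΔM = −299.2 Tg and M = 4448.4 − 299.2 = 4149.2 Tg.

4150 Tg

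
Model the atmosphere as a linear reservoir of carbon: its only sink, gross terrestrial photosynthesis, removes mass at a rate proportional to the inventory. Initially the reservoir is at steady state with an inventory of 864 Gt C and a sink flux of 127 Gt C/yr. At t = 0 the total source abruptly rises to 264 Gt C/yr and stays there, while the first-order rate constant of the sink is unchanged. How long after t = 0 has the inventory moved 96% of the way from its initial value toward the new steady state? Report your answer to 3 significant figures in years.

τ = M₀/F₀ = 864/127 = 6.803 yr.
The remaining gap fraction is e^(−t/τ); 96% covered ⇒ e^(−t/τ) = 0.0400.
t = −τ ln(0.0400) = 6.803 × 3.219 = 21.90 yr.

21.9 yr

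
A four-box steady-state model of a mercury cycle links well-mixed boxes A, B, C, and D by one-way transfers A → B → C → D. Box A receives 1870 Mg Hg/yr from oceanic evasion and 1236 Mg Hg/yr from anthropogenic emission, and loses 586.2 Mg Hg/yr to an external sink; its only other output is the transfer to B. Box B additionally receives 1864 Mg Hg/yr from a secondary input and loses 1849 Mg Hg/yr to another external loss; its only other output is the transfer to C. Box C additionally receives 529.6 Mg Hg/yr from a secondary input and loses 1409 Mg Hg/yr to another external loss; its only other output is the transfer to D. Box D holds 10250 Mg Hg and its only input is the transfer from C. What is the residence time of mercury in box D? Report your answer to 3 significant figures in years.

Box A: F(A→B) = (1870 + 1236) − 586.2 = 2519.8 Mg Hg/yr.
Box B: F(B→C) = (2519.8 + 1864) − 1849 = 2534.8 Mg Hg/yr.
Box C: F(C→D) = (2534.8 + 529.6) − 1409 = 1655.4 Mg Hg/yr.
Box D throughput = its input = 1655.4 Mg Hg/yr; τ = 10250 / 1655.4 = 6.192 yr.

6.19 yr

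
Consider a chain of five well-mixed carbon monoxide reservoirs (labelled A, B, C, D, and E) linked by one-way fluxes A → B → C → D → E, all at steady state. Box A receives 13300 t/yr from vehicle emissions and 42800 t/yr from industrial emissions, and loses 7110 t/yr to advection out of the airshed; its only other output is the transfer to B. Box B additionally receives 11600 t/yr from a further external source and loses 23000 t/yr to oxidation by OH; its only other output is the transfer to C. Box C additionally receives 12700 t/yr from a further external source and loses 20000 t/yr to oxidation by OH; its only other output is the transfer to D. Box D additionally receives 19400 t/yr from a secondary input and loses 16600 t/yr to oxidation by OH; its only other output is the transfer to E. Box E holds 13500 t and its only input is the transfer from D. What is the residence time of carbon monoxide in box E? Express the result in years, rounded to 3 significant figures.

0.408 yr

Box A: F(A→B) = (13300 + 42800) − 7110 = 48990 t/yr.
Box B: F(B→C) = (48990 + 11600) − 23000 = 37590 t/yr.
Box C: F(C→D) = (37590 + 12700) − 20000 = 30290 t/yr.
Box D: F(D→E) = (30290 + 19400) − 16600 = 33090 t/yr.
Box E throughput = its input = 33090 t/yr; τ = 13500 / 33090 = 0.4080 yr.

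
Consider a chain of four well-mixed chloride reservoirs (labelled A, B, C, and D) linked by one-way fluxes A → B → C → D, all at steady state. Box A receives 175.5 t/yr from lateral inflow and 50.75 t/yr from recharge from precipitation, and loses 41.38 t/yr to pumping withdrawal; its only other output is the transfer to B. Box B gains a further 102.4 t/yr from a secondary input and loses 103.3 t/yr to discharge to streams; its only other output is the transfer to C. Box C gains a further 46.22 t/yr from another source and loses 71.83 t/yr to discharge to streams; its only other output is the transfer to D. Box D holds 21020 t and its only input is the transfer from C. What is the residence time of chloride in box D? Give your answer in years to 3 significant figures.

133 yr

Box A: F(A→B) = (175.5 + 50.75) − 41.38 = 184.87 t/yr.
Box B: F(B→C) = (184.87 + 102.4) − 103.3 = 183.97 t/yr.
Box C: F(C→D) = (183.97 + 46.22) − 71.83 = 158.36 t/yr.
Box D throughput = its input = 158.36 t/yr; τ = 21020 / 158.36 = 132.7 yr.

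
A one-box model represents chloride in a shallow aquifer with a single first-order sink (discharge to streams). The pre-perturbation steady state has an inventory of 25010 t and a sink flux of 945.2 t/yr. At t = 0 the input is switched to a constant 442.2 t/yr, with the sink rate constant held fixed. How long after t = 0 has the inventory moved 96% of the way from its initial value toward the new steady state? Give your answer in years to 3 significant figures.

85.2 yr

τ = M₀/F₀ = 25010/945.2 = 26.46 yr.
The remaining gap fraction is e^(−t/τ); 96% covered ⇒ e^(−t/τ) = 0.0400.
t = −τ ln(0.0400) = 26.46 × 3.219 = 85.17 yr.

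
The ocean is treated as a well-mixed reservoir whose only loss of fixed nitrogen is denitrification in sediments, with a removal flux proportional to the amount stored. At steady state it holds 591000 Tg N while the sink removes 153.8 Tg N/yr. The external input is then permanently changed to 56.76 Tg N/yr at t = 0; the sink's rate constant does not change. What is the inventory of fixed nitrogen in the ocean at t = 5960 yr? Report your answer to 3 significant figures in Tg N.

297000 Tg N

Residence time τ = M₀/F₀ = 3843 yr. The eventual steady state is M_∞ = M₀·(F₁/F₀) = 591000 × 56.76/153.8 = 218110 Tg N.
The anomaly ΔM(t) = M(t) − M_∞ decays as ΔM₀·e^(−t/τ) with ΔM₀ = 591000 − 218110 = 372900 Tg N.
At t = 5960 yr, e^(−t/τ) = e^(−1.551) = 0.2120, so ΔM = 79070 Tg N and M = 218110 + 79070 = 297170 Tg N.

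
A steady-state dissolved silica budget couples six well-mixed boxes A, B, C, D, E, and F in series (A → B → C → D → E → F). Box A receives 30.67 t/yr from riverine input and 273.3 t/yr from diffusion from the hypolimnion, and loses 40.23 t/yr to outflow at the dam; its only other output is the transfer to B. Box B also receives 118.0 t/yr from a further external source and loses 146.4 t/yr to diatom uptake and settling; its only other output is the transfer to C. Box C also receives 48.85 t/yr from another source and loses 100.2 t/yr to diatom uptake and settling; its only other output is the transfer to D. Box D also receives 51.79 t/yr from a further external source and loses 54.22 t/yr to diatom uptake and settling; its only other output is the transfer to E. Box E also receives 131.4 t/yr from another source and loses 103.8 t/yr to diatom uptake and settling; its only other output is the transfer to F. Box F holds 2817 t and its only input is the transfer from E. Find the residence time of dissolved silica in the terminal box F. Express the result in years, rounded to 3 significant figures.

13.5 yr

Box A: F(A→B) = (30.67 + 273.3) − 40.23 = 263.74 t/yr.
Box B: F(B→C) = (263.74 + 118.0) − 146.4 = 235.34 t/yr.
Box C: F(C→D) = (235.34 + 48.85) − 100.2 = 183.99 t/yr.
Box D: F(D→E) = (183.99 + 51.79) − 54.22 = 181.56 t/yr.
Box E: F(E→F) = (181.56 + 131.4) − 103.8 = 209.16 t/yr.
Box F throughput = its input = 209.16 t/yr; τ = 2817 / 209.16 = 13.47 yr.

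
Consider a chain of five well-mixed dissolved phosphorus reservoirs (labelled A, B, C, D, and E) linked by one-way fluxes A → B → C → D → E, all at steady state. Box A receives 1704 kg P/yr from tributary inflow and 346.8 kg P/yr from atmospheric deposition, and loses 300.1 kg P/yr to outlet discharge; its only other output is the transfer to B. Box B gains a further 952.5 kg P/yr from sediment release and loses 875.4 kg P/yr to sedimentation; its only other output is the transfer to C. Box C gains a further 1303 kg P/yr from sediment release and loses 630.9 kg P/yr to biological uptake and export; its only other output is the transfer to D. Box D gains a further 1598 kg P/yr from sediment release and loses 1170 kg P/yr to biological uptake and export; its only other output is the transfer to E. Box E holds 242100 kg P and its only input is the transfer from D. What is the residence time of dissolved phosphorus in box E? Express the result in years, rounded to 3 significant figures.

82.7 yr

Box A: F(A→B) = (1704 + 346.8) − 300.1 = 1750.7 kg P/yr.
Box B: F(B→C) = (1750.7 + 952.5) − 875.4 = 1827.8 kg P/yr.
Box C: F(C→D) = (1827.8 + 1303) − 630.9 = 2499.9 kg P/yr.
Box D: F(D→E) = (2499.9 + 1598) − 1170 = 2927.9 kg P/yr.
Box E throughput = its input = 2927.9 kg P/yr; τ = 242100 / 2927.9 = 82.69 yr.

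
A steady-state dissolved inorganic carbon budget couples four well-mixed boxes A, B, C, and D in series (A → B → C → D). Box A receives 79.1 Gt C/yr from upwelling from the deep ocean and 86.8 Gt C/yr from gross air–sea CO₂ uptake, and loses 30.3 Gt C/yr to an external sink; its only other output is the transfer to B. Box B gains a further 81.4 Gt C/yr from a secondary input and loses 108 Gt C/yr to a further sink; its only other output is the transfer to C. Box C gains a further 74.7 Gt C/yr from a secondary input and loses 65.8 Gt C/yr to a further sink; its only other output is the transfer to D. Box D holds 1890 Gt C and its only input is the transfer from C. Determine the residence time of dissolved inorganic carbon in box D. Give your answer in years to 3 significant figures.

Box A: F(A→B) = (79.1 + 86.8) − 30.3 = 135.60 Gt C/yr.
Box B: F(B→C) = (135.60 + 81.4) − 108 = 109.00 Gt C/yr.
Box C: F(C→D) = (109.00 + 74.7) − 65.8 = 117.90 Gt C/yr.
Box D throughput = its input = 117.90 Gt C/yr; τ = 1890 / 117.90 = 16.03 yr.

16.0 yr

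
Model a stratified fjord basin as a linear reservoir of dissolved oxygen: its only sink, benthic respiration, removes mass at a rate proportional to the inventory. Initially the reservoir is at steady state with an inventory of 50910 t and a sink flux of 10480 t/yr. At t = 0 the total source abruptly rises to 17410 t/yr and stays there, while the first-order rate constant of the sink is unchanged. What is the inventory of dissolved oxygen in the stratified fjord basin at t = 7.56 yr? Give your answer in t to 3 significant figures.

77500 t

The sink rate constant is k = F₀/M₀ = 10480/50910 = 0.2059 yr⁻¹.
Solving dM/dt = F₁ − kM with M(0) = M₀ gives M(t) = F₁/k + (M₀ − F₁/k)·e^(−kt).
F₁/k = 17410/0.2059 = 84575 t; kt = 0.2059 × 7.56 = 1.556, e^(−kt) = 0.2109.
M(7.56) = 84575 + (50910 − 84575) × 0.2109 = 84575 − 7101 = 77474 t.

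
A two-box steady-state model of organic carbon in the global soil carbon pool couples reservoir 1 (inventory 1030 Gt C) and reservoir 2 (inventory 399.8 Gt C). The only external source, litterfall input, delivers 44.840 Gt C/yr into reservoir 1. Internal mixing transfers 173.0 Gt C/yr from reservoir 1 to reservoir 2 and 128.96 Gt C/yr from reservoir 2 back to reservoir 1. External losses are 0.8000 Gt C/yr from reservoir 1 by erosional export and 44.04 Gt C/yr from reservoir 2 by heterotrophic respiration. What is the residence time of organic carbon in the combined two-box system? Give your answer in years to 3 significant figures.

Residence time in the combined system uses the total inventory and the total *external* removal — internal exchanges between the two boxes cancel.
M_total = 1030 + 399.8 = 1429.8 Gt C.
ΣF_external_out = 0.8000 + 44.04 = 44.840 Gt C/yr.
τ = M_total / ΣF_ext = 1429.8 / 44.840 = 31.89 yr.

31.9 yr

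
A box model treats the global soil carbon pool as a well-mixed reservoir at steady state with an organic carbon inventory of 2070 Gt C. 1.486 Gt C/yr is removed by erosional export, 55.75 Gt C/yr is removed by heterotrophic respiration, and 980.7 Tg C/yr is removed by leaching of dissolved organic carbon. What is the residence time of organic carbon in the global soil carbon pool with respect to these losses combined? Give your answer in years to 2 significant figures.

36 yr

Convert the leaching of dissolved organic carbon flux: 980.7 Tg C/yr = 0.9807 Gt C/yr.
Total removal = 1.486 + 55.75 + 0.9807 = 58.217 Gt C/yr.
τ = M / ΣF_out = 2070 / 58.217 = 35.56 yr.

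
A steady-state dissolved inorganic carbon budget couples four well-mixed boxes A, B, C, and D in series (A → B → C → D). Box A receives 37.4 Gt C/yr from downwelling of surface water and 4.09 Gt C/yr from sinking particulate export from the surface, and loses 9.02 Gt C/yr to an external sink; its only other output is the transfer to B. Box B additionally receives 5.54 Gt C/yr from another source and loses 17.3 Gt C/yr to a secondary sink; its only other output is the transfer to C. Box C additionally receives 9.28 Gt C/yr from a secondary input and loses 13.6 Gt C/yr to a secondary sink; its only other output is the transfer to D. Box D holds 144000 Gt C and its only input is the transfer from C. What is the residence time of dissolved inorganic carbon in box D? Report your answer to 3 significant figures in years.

8790 yr

Box A: F(A→B) = (37.4 + 4.09) − 9.02 = 32.470 Gt C/yr.
Box B: F(B→C) = (32.470 + 5.54) − 17.3 = 20.710 Gt C/yr.
Box C: F(C→D) = (20.710 + 9.28) − 13.6 = 16.390 Gt C/yr.
Box D throughput = its input = 16.390 Gt C/yr; τ = 144000 / 16.390 = 8786 yr.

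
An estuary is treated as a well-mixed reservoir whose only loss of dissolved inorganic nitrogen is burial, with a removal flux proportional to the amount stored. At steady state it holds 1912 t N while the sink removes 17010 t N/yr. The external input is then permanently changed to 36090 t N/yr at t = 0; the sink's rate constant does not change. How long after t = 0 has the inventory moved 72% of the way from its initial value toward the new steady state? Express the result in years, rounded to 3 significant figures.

0.143 yr

τ = M₀/F₀ = 1912/17010 = 0.1124 yr.
The remaining gap fraction is e^(−t/τ); 72% covered ⇒ e^(−t/τ) = 0.280.
t = −τ ln(0.280) = 0.1124 × 1.273 = 0.1431 yr.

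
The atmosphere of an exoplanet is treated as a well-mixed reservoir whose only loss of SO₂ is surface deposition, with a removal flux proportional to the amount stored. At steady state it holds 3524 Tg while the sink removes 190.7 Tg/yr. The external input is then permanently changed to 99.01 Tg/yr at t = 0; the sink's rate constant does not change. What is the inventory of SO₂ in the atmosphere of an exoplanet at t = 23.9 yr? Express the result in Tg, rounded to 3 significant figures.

τ = M₀/F₀ = 3524/190.7 = 18.48 yr; rate constant k = 1/τ.
New steady state M_∞ = F₁/k = F₁·τ = 99.01 × 18.48 = 1829.6 Tg.
M(t) = M_∞ + (M₀ − M_∞)·e^(−t/τ); t/τ = 23.9/18.48 = 1.293, so e^(−t/τ) = 0.2744.
M(t) = 1829.6 + 1694 × 0.2744 = 2294.5 Tg.

2290 Tg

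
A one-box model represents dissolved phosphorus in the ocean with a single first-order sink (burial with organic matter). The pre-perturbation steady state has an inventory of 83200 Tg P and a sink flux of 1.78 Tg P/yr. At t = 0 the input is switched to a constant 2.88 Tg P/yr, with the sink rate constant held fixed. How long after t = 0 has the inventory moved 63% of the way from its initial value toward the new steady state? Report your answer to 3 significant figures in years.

τ = M₀/F₀ = 83200/1.78 = 46740 yr.
The remaining gap fraction is e^(−t/τ); 63% covered ⇒ e^(−t/τ) = 0.370.
t = −τ ln(0.370) = 46740 × 0.9943 = 46470 yr.

46500 yr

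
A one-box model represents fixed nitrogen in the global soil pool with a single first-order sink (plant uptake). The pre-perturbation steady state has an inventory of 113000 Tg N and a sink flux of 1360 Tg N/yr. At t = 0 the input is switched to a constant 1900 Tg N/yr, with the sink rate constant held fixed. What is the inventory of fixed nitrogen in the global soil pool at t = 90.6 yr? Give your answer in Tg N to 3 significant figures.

143000 Tg N

τ = M₀/F₀ = 113000/1360 = 83.09 yr; rate constant k = 1/τ.
New steady state M_∞ = F₁/k = F₁·τ = 1900 × 83.09 = 157870 Tg N.
M(t) = M_∞ + (M₀ − M_∞)·e^(−t/τ); t/τ = 90.6/83.09 = 1.090, so e^(−t/τ) = 0.3361.
M(t) = 157870 − 44870 × 0.3361 = 142790 Tg N.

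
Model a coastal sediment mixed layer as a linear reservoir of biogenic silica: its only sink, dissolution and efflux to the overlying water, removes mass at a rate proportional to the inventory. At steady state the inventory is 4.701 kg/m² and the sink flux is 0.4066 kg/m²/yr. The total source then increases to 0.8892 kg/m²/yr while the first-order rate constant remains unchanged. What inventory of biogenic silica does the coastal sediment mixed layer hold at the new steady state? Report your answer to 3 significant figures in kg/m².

Rate constant k = F/M = 0.4066 / 4.701 = 0.08649 yr⁻¹.
At the new steady state, source = k·M_new ⇒ M_new = 0.8892 / 0.08649 = 10.28 kg/m².
(Equivalently M_new = M × F_new/F_old = 4.701 × 0.8892/0.4066.)

10.3 kg/m²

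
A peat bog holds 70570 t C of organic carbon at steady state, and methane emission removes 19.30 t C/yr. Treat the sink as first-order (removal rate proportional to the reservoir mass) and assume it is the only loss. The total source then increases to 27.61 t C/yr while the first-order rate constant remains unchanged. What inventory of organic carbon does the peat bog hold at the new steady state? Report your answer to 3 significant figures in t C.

Rate constant k = F/M = 19.30 / 70570 = 0.0002735 yr⁻¹.
At the new steady state, source = k·M_new ⇒ M_new = 27.61 / 0.0002735 = 101000 t C.
(Equivalently M_new = M × F_new/F_old = 70570 × 27.61/19.30.)

101000 t C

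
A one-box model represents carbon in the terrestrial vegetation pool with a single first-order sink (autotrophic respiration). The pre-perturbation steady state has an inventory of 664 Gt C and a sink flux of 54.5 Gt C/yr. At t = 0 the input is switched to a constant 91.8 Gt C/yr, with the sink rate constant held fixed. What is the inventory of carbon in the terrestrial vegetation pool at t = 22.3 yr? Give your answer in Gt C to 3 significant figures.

1050 Gt C

Residence time τ = M₀/F₀ = 12.18 yr. The eventual steady state is M_∞ = M₀·(F₁/F₀) = 664 × 91.8/54.5 = 1118.4 Gt C.
The anomaly ΔM(t) = M(t) − M_∞ decays as ΔM₀·e^(−t/τ) with ΔM₀ = 664 − 1118.4 = −454.4 Gt C.
At t = 22.3 yr, e^(−t/τ) = e^(−1.830) = 0.1604, so ΔM = −72.87 Gt C and M = 1118.4 − 72.87 = 1045.6 Gt C.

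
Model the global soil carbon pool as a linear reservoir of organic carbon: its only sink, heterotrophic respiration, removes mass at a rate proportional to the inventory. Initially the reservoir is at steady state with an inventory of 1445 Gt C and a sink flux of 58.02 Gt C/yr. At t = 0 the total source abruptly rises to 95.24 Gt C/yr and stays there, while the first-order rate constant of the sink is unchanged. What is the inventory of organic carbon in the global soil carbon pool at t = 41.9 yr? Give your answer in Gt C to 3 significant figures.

The sink rate constant is k = F₀/M₀ = 58.02/1445 = 0.04015 yr⁻¹.
Solving dM/dt = F₁ − kM with M(0) = M₀ gives M(t) = F₁/k + (M₀ − F₁/k)·e^(−kt).
F₁/k = 95.24/0.04015 = 2372.0 Gt C; kt = 0.04015 × 41.9 = 1.682, e^(−kt) = 0.1859.
M(41.9) = 2372.0 + (1445 − 2372.0) × 0.1859 = 2372.0 − 172.4 = 2199.6 Gt C.

2200 Gt C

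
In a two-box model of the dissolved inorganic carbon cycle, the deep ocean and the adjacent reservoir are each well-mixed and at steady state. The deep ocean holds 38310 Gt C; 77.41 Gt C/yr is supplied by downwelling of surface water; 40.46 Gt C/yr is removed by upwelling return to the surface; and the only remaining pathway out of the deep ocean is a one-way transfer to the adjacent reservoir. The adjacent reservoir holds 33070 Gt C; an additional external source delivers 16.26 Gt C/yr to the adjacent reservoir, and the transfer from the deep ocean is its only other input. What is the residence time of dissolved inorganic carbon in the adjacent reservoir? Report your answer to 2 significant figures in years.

620 yr

Balance the deep ocean: ΣF_in = 77.410 Gt C/yr.
Transfer to the adjacent reservoir = ΣF_in − (40.46) = 36.950 Gt C/yr.
Total input to the adjacent reservoir = 36.950 + 16.26 = 53.210 Gt C/yr; at steady state this equals its total output.
τ = M / F = 33070 / 53.210 = 621.5 yr.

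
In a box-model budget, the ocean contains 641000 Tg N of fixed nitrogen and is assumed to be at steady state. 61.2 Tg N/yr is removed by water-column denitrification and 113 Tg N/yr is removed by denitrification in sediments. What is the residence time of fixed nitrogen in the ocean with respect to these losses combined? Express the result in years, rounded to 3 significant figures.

3680 yr

Total removal = 61.20 + 113.0 = 174.20 Tg N/yr.
τ = M / ΣF_out = 641000 / 174.20 = 3680 yr.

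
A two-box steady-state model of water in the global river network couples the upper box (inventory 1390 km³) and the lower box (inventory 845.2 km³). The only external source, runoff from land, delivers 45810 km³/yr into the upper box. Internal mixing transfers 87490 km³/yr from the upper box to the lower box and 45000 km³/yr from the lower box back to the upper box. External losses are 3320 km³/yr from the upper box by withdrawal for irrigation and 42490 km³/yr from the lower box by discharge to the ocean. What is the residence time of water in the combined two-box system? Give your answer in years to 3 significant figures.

0.0488 yr

Residence time in the combined system uses the total inventory and the total *external* removal — internal exchanges between the two boxes cancel.
M_total = 1390 + 845.2 = 2235.2 km³.
ΣF_external_out = 3320 + 42490 = 45810 km³/yr.
τ = M_total / ΣF_ext = 2235.2 / 45810 = 0.04879 yr.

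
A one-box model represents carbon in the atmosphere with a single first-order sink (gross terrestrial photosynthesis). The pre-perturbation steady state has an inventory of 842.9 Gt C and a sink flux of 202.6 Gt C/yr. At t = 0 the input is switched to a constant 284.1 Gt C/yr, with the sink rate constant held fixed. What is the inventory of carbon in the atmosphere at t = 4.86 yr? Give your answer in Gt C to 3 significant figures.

1080 Gt C

The sink rate constant is k = F₀/M₀ = 202.6/842.9 = 0.2404 yr⁻¹.
Solving dM/dt = F₁ − kM with M(0) = M₀ gives M(t) = F₁/k + (M₀ − F₁/k)·e^(−kt).
F₁/k = 284.1/0.2404 = 1182.0 Gt C; kt = 0.2404 × 4.86 = 1.168, e^(−kt) = 0.3109.
M(4.86) = 1182.0 + (842.9 − 1182.0) × 0.3109 = 1182.0 − 105.4 = 1076.5 Gt C.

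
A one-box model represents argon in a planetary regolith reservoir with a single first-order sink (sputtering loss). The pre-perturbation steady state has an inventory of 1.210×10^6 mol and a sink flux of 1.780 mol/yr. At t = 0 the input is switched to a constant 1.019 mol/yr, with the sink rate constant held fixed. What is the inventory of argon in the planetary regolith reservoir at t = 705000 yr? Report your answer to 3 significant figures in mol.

The sink rate constant is k = F₀/M₀ = 1.780/1.210×10^6 = 1.471×10^-6 yr⁻¹.
Solving dM/dt = F₁ − kM with M(0) = M₀ gives M(t) = F₁/k + (M₀ − F₁/k)·e^(−kt).
F₁/k = 1.019/1.471×10^-6 = 692690 mol; kt = 1.471×10^-6 × 705000 = 1.037, e^(−kt) = 0.3545.
M(705000) = 692690 + (1.210×10^6 − 692690) × 0.3545 = 692690 + 183400 = 876070 mol.

876000 mol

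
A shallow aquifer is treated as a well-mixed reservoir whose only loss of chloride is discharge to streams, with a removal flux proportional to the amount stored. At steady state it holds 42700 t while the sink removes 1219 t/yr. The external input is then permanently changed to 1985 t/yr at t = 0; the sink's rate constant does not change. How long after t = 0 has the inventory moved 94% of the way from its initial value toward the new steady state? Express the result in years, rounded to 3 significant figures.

τ = M₀/F₀ = 42700/1219 = 35.03 yr.
The remaining gap fraction is e^(−t/τ); 94% covered ⇒ e^(−t/τ) = 0.0600.
t = −τ ln(0.0600) = 35.03 × 2.813 = 98.55 yr.

98.6 yr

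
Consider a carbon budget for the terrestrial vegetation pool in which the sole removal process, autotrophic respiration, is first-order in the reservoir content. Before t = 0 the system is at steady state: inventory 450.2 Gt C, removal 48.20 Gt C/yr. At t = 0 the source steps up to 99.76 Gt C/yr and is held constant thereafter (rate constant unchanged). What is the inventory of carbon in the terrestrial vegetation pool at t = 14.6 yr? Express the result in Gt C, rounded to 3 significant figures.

Residence time τ = M₀/F₀ = 9.340 yr. The eventual steady state is M_∞ = M₀·(F₁/F₀) = 450.2 × 99.76/48.20 = 931.78 Gt C.
The anomaly ΔM(t) = M(t) − M_∞ decays as ΔM₀·e^(−t/τ) with ΔM₀ = 450.2 − 931.78 = −481.6 Gt C.
At t = 14.6 yr, e^(−t/τ) = e^(−1.563) = 0.2095, so ΔM = −100.9 Gt C and M = 931.78 − 100.9 = 830.90 Gt C.

831 Gt C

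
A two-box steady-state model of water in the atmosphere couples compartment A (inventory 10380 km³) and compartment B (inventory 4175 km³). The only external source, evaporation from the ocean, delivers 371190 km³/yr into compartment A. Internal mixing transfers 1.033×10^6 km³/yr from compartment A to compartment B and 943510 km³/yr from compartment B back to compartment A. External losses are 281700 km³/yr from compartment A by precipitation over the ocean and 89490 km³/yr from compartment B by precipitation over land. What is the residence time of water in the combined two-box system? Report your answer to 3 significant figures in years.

Treat the two boxes together as one reservoir: the mixing fluxes between them are internal recycling, so τ = ΣM / Σ(external losses).
M_total = 10380 + 4175 = 14555 km³.
ΣF_external_out = 281700 + 89490 = 371190 km³/yr.
τ = M_total / ΣF_ext = 14555 / 371190 = 0.03921 yr.

0.0392 yr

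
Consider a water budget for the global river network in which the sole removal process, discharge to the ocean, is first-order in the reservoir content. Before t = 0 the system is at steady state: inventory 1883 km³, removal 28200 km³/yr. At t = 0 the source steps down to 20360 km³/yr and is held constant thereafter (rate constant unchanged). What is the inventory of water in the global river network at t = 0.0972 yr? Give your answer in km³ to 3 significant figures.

The sink rate constant is k = F₀/M₀ = 28200/1883 = 14.98 yr⁻¹.
Solving dM/dt = F₁ − kM with M(0) = M₀ gives M(t) = F₁/k + (M₀ − F₁/k)·e^(−kt).
F₁/k = 20360/14.98 = 1359.5 km³; kt = 14.98 × 0.0972 = 1.456, e^(−kt) = 0.2332.
M(0.0972) = 1359.5 + (1883 − 1359.5) × 0.2332 = 1359.5 + 122.1 = 1481.6 km³.

1480 km³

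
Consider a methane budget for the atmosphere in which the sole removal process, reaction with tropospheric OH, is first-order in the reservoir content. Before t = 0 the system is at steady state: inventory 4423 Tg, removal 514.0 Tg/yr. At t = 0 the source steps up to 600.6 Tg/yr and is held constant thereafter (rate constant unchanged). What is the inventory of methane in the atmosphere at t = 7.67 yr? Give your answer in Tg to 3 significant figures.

The sink rate constant is k = F₀/M₀ = 514.0/4423 = 0.1162 yr⁻¹.
Solving dM/dt = F₁ − kM with M(0) = M₀ gives M(t) = F₁/k + (M₀ − F₁/k)·e^(−kt).
F₁/k = 600.6/0.1162 = 5168.2 Tg; kt = 0.1162 × 7.67 = 0.8913, e^(−kt) = 0.4101.
M(7.67) = 5168.2 + (4423 − 5168.2) × 0.4101 = 5168.2 − 305.6 = 4862.6 Tg.

4860 Tg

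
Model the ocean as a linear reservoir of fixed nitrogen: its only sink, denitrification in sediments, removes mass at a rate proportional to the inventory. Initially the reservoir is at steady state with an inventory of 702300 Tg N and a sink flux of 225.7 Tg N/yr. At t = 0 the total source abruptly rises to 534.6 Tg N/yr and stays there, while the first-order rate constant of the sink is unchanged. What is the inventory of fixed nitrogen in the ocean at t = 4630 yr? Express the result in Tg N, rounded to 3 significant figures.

τ = M₀/F₀ = 702300/225.7 = 3112 yr; rate constant k = 1/τ.
New steady state M_∞ = F₁/k = F₁·τ = 534.6 × 3112 = 1.6635×10^6 Tg N.
M(t) = M_∞ + (M₀ − M_∞)·e^(−t/τ); t/τ = 4630/3112 = 1.488, so e^(−t/τ) = 0.2258.
M(t) = 1.6635×10^6 − 961200 × 0.2258 = 1.4464×10^6 Tg N.

1.45×10^6 Tg N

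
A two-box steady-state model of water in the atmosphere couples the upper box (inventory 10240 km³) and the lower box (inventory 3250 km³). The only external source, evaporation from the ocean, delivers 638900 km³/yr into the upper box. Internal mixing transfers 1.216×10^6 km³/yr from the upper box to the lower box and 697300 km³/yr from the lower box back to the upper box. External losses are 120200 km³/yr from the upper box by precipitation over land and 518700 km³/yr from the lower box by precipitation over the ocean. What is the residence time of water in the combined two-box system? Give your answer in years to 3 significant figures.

Residence time in the combined system uses the total inventory and the total *external* removal — internal exchanges between the two boxes cancel.
M_total = 10240 + 3250 = 13490 km³.
ΣF_external_out = 120200 + 518700 = 638900 km³/yr.
τ = M_total / ΣF_ext = 13490 / 638900 = 0.02111 yr.

0.0211 yr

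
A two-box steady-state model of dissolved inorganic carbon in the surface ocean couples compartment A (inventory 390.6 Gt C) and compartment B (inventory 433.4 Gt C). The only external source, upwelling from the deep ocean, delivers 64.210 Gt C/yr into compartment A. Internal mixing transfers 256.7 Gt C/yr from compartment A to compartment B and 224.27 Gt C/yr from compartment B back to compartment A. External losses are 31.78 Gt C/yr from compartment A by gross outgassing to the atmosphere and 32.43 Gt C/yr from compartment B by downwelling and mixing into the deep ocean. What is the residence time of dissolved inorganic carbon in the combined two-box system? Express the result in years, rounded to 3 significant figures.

For the system as a whole, the A↔B exchange is internal and contributes nothing to the throughput; only the external sinks remove mass.
M_total = 390.6 + 433.4 = 824.00 Gt C.
ΣF_external_out = 31.78 + 32.43 = 64.210 Gt C/yr.
τ = M_total / ΣF_ext = 824.00 / 64.210 = 12.83 yr.

12.8 yr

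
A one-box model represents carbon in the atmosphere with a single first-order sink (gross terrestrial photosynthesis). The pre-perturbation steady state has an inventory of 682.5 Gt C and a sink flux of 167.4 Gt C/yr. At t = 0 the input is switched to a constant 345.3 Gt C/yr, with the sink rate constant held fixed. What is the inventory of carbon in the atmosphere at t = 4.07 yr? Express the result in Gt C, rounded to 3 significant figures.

τ = M₀/F₀ = 682.5/167.4 = 4.077 yr; rate constant k = 1/τ.
New steady state M_∞ = F₁/k = F₁·τ = 345.3 × 4.077 = 1407.8 Gt C.
M(t) = M_∞ + (M₀ − M_∞)·e^(−t/τ); t/τ = 4.07/4.077 = 0.9983, so e^(−t/τ) = 0.3685.
M(t) = 1407.8 − 725.3 × 0.3685 = 1140.5 Gt C.

1140 Gt C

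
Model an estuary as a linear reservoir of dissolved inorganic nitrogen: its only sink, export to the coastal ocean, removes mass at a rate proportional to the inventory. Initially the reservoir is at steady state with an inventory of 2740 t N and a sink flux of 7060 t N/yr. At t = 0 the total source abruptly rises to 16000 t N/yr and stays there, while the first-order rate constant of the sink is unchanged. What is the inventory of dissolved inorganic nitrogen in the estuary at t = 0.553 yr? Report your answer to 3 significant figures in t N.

τ = M₀/F₀ = 2740/7060 = 0.3881 yr; rate constant k = 1/τ.
New steady state M_∞ = F₁/k = F₁·τ = 16000 × 0.3881 = 6209.6 t N.
M(t) = M_∞ + (M₀ − M_∞)·e^(−t/τ); t/τ = 0.553/0.3881 = 1.425, so e^(−t/τ) = 0.2405.
M(t) = 6209.6 − 3470 × 0.2405 = 5375.1 t N.

5380 t N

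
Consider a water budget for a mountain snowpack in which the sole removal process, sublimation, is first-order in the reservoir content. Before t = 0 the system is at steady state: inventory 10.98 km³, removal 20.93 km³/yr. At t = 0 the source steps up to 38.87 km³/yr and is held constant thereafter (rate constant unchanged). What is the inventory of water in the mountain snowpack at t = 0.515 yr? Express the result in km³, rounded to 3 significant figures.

16.9 km³

Residence time τ = M₀/F₀ = 0.5246 yr. The eventual steady state is M_∞ = M₀·(F₁/F₀) = 10.98 × 38.87/20.93 = 20.391 km³.
The anomaly ΔM(t) = M(t) − M_∞ decays as ΔM₀·e^(−t/τ) with ΔM₀ = 10.98 − 20.391 = −9.411 km³.
At t = 0.515 yr, e^(−t/τ) = e^(−0.9817) = 0.3747, so ΔM = −3.526 km³ and M = 20.391 − 3.526 = 16.865 km³.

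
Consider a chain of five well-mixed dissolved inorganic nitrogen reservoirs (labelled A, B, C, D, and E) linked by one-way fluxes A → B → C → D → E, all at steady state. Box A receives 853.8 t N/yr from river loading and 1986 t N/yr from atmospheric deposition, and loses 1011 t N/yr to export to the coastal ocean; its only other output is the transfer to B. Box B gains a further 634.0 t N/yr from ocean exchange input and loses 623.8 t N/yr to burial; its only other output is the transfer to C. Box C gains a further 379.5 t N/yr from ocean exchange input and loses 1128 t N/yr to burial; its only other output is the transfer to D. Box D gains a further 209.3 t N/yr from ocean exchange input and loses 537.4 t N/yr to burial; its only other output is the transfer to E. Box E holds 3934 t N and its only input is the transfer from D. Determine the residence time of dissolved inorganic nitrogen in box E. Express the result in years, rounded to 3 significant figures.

Box A: F(A→B) = (853.8 + 1986) − 1011 = 1828.8 t N/yr.
Box B: F(B→C) = (1828.8 + 634.0) − 623.8 = 1839.0 t N/yr.
Box C: F(C→D) = (1839.0 + 379.5) − 1128 = 1090.5 t N/yr.
Box D: F(D→E) = (1090.5 + 209.3) − 537.4 = 762.40 t N/yr.
Box E throughput = its input = 762.40 t N/yr; τ = 3934 / 762.40 = 5.160 yr.

5.16 yr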